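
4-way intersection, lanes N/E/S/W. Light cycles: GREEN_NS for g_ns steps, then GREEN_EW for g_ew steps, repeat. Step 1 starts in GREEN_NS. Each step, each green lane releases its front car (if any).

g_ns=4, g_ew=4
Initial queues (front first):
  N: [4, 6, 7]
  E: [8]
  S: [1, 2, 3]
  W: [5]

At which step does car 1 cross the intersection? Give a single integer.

Step 1 [NS]: N:car4-GO,E:wait,S:car1-GO,W:wait | queues: N=2 E=1 S=2 W=1
Step 2 [NS]: N:car6-GO,E:wait,S:car2-GO,W:wait | queues: N=1 E=1 S=1 W=1
Step 3 [NS]: N:car7-GO,E:wait,S:car3-GO,W:wait | queues: N=0 E=1 S=0 W=1
Step 4 [NS]: N:empty,E:wait,S:empty,W:wait | queues: N=0 E=1 S=0 W=1
Step 5 [EW]: N:wait,E:car8-GO,S:wait,W:car5-GO | queues: N=0 E=0 S=0 W=0
Car 1 crosses at step 1

1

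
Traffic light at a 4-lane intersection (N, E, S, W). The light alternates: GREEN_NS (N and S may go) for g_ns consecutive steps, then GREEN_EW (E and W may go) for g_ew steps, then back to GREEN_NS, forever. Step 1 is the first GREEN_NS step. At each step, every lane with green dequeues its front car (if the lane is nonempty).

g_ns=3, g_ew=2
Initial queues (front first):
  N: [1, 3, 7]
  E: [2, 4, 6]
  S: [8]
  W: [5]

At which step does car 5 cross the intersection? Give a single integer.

Step 1 [NS]: N:car1-GO,E:wait,S:car8-GO,W:wait | queues: N=2 E=3 S=0 W=1
Step 2 [NS]: N:car3-GO,E:wait,S:empty,W:wait | queues: N=1 E=3 S=0 W=1
Step 3 [NS]: N:car7-GO,E:wait,S:empty,W:wait | queues: N=0 E=3 S=0 W=1
Step 4 [EW]: N:wait,E:car2-GO,S:wait,W:car5-GO | queues: N=0 E=2 S=0 W=0
Step 5 [EW]: N:wait,E:car4-GO,S:wait,W:empty | queues: N=0 E=1 S=0 W=0
Step 6 [NS]: N:empty,E:wait,S:empty,W:wait | queues: N=0 E=1 S=0 W=0
Step 7 [NS]: N:empty,E:wait,S:empty,W:wait | queues: N=0 E=1 S=0 W=0
Step 8 [NS]: N:empty,E:wait,S:empty,W:wait | queues: N=0 E=1 S=0 W=0
Step 9 [EW]: N:wait,E:car6-GO,S:wait,W:empty | queues: N=0 E=0 S=0 W=0
Car 5 crosses at step 4

4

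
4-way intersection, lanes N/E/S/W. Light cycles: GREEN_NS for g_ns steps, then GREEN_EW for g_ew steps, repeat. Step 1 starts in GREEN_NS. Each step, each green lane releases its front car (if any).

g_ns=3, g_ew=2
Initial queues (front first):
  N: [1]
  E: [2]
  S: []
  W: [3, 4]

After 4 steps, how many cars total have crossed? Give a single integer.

Answer: 3

Derivation:
Step 1 [NS]: N:car1-GO,E:wait,S:empty,W:wait | queues: N=0 E=1 S=0 W=2
Step 2 [NS]: N:empty,E:wait,S:empty,W:wait | queues: N=0 E=1 S=0 W=2
Step 3 [NS]: N:empty,E:wait,S:empty,W:wait | queues: N=0 E=1 S=0 W=2
Step 4 [EW]: N:wait,E:car2-GO,S:wait,W:car3-GO | queues: N=0 E=0 S=0 W=1
Cars crossed by step 4: 3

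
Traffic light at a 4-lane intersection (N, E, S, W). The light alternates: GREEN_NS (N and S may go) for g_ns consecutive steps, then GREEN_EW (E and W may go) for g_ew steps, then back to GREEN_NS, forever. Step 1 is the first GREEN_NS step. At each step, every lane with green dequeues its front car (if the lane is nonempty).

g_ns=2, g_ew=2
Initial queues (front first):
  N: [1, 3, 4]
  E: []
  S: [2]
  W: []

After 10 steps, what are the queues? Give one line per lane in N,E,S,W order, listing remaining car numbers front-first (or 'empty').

Step 1 [NS]: N:car1-GO,E:wait,S:car2-GO,W:wait | queues: N=2 E=0 S=0 W=0
Step 2 [NS]: N:car3-GO,E:wait,S:empty,W:wait | queues: N=1 E=0 S=0 W=0
Step 3 [EW]: N:wait,E:empty,S:wait,W:empty | queues: N=1 E=0 S=0 W=0
Step 4 [EW]: N:wait,E:empty,S:wait,W:empty | queues: N=1 E=0 S=0 W=0
Step 5 [NS]: N:car4-GO,E:wait,S:empty,W:wait | queues: N=0 E=0 S=0 W=0

N: empty
E: empty
S: empty
W: empty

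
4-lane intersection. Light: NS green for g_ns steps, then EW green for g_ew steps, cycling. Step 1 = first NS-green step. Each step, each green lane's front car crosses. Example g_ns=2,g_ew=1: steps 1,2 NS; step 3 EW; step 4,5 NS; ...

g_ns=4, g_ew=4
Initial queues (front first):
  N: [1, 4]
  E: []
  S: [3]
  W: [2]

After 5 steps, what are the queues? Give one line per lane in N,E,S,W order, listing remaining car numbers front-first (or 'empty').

Step 1 [NS]: N:car1-GO,E:wait,S:car3-GO,W:wait | queues: N=1 E=0 S=0 W=1
Step 2 [NS]: N:car4-GO,E:wait,S:empty,W:wait | queues: N=0 E=0 S=0 W=1
Step 3 [NS]: N:empty,E:wait,S:empty,W:wait | queues: N=0 E=0 S=0 W=1
Step 4 [NS]: N:empty,E:wait,S:empty,W:wait | queues: N=0 E=0 S=0 W=1
Step 5 [EW]: N:wait,E:empty,S:wait,W:car2-GO | queues: N=0 E=0 S=0 W=0

N: empty
E: empty
S: empty
W: empty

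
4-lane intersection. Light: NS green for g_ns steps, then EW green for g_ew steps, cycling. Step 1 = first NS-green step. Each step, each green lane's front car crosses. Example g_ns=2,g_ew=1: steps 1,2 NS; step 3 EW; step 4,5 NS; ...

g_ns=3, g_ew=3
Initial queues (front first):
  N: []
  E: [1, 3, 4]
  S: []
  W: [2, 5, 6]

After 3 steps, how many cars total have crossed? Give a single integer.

Step 1 [NS]: N:empty,E:wait,S:empty,W:wait | queues: N=0 E=3 S=0 W=3
Step 2 [NS]: N:empty,E:wait,S:empty,W:wait | queues: N=0 E=3 S=0 W=3
Step 3 [NS]: N:empty,E:wait,S:empty,W:wait | queues: N=0 E=3 S=0 W=3
Cars crossed by step 3: 0

Answer: 0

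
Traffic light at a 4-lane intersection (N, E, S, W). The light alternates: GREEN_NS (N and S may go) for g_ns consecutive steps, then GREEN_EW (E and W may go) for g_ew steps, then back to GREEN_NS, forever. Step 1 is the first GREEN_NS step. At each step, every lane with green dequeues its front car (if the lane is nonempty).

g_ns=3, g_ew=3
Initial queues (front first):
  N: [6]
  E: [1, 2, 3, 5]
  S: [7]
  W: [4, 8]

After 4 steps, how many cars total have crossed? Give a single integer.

Answer: 4

Derivation:
Step 1 [NS]: N:car6-GO,E:wait,S:car7-GO,W:wait | queues: N=0 E=4 S=0 W=2
Step 2 [NS]: N:empty,E:wait,S:empty,W:wait | queues: N=0 E=4 S=0 W=2
Step 3 [NS]: N:empty,E:wait,S:empty,W:wait | queues: N=0 E=4 S=0 W=2
Step 4 [EW]: N:wait,E:car1-GO,S:wait,W:car4-GO | queues: N=0 E=3 S=0 W=1
Cars crossed by step 4: 4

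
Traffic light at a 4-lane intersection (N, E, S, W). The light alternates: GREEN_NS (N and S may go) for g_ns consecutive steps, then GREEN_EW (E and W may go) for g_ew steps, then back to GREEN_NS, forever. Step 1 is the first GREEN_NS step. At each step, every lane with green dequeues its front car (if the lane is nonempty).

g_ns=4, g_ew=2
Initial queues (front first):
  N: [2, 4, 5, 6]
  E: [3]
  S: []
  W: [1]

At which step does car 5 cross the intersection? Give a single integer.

Step 1 [NS]: N:car2-GO,E:wait,S:empty,W:wait | queues: N=3 E=1 S=0 W=1
Step 2 [NS]: N:car4-GO,E:wait,S:empty,W:wait | queues: N=2 E=1 S=0 W=1
Step 3 [NS]: N:car5-GO,E:wait,S:empty,W:wait | queues: N=1 E=1 S=0 W=1
Step 4 [NS]: N:car6-GO,E:wait,S:empty,W:wait | queues: N=0 E=1 S=0 W=1
Step 5 [EW]: N:wait,E:car3-GO,S:wait,W:car1-GO | queues: N=0 E=0 S=0 W=0
Car 5 crosses at step 3

3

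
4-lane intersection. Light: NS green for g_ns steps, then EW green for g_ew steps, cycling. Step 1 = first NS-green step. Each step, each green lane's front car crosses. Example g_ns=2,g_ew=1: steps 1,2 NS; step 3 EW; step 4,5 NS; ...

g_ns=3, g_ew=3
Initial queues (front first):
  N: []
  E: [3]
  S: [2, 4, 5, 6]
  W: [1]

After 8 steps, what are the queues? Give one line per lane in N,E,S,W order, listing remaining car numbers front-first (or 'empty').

Step 1 [NS]: N:empty,E:wait,S:car2-GO,W:wait | queues: N=0 E=1 S=3 W=1
Step 2 [NS]: N:empty,E:wait,S:car4-GO,W:wait | queues: N=0 E=1 S=2 W=1
Step 3 [NS]: N:empty,E:wait,S:car5-GO,W:wait | queues: N=0 E=1 S=1 W=1
Step 4 [EW]: N:wait,E:car3-GO,S:wait,W:car1-GO | queues: N=0 E=0 S=1 W=0
Step 5 [EW]: N:wait,E:empty,S:wait,W:empty | queues: N=0 E=0 S=1 W=0
Step 6 [EW]: N:wait,E:empty,S:wait,W:empty | queues: N=0 E=0 S=1 W=0
Step 7 [NS]: N:empty,E:wait,S:car6-GO,W:wait | queues: N=0 E=0 S=0 W=0

N: empty
E: empty
S: empty
W: empty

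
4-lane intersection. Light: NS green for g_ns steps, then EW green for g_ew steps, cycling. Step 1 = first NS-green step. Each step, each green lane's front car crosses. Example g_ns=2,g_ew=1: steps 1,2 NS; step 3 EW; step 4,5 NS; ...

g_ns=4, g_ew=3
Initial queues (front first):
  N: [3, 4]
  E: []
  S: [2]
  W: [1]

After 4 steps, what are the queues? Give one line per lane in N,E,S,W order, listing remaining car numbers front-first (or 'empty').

Step 1 [NS]: N:car3-GO,E:wait,S:car2-GO,W:wait | queues: N=1 E=0 S=0 W=1
Step 2 [NS]: N:car4-GO,E:wait,S:empty,W:wait | queues: N=0 E=0 S=0 W=1
Step 3 [NS]: N:empty,E:wait,S:empty,W:wait | queues: N=0 E=0 S=0 W=1
Step 4 [NS]: N:empty,E:wait,S:empty,W:wait | queues: N=0 E=0 S=0 W=1

N: empty
E: empty
S: empty
W: 1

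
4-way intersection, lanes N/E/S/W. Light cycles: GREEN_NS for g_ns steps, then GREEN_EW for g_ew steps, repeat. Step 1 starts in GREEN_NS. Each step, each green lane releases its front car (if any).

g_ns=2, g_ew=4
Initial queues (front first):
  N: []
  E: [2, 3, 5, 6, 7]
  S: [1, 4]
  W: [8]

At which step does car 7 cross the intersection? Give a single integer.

Step 1 [NS]: N:empty,E:wait,S:car1-GO,W:wait | queues: N=0 E=5 S=1 W=1
Step 2 [NS]: N:empty,E:wait,S:car4-GO,W:wait | queues: N=0 E=5 S=0 W=1
Step 3 [EW]: N:wait,E:car2-GO,S:wait,W:car8-GO | queues: N=0 E=4 S=0 W=0
Step 4 [EW]: N:wait,E:car3-GO,S:wait,W:empty | queues: N=0 E=3 S=0 W=0
Step 5 [EW]: N:wait,E:car5-GO,S:wait,W:empty | queues: N=0 E=2 S=0 W=0
Step 6 [EW]: N:wait,E:car6-GO,S:wait,W:empty | queues: N=0 E=1 S=0 W=0
Step 7 [NS]: N:empty,E:wait,S:empty,W:wait | queues: N=0 E=1 S=0 W=0
Step 8 [NS]: N:empty,E:wait,S:empty,W:wait | queues: N=0 E=1 S=0 W=0
Step 9 [EW]: N:wait,E:car7-GO,S:wait,W:empty | queues: N=0 E=0 S=0 W=0
Car 7 crosses at step 9

9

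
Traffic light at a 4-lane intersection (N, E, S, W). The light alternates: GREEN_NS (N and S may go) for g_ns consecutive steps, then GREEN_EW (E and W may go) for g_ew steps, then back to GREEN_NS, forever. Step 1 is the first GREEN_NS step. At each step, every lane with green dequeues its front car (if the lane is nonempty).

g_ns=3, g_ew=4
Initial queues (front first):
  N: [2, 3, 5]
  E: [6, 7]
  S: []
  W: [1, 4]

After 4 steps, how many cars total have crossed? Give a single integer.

Answer: 5

Derivation:
Step 1 [NS]: N:car2-GO,E:wait,S:empty,W:wait | queues: N=2 E=2 S=0 W=2
Step 2 [NS]: N:car3-GO,E:wait,S:empty,W:wait | queues: N=1 E=2 S=0 W=2
Step 3 [NS]: N:car5-GO,E:wait,S:empty,W:wait | queues: N=0 E=2 S=0 W=2
Step 4 [EW]: N:wait,E:car6-GO,S:wait,W:car1-GO | queues: N=0 E=1 S=0 W=1
Cars crossed by step 4: 5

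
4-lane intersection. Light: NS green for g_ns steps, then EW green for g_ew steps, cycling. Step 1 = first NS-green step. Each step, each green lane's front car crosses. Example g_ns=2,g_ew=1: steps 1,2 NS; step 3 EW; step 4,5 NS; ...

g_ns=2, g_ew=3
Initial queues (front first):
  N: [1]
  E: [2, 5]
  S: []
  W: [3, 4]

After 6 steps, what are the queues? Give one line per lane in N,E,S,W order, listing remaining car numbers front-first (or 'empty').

Step 1 [NS]: N:car1-GO,E:wait,S:empty,W:wait | queues: N=0 E=2 S=0 W=2
Step 2 [NS]: N:empty,E:wait,S:empty,W:wait | queues: N=0 E=2 S=0 W=2
Step 3 [EW]: N:wait,E:car2-GO,S:wait,W:car3-GO | queues: N=0 E=1 S=0 W=1
Step 4 [EW]: N:wait,E:car5-GO,S:wait,W:car4-GO | queues: N=0 E=0 S=0 W=0

N: empty
E: empty
S: empty
W: empty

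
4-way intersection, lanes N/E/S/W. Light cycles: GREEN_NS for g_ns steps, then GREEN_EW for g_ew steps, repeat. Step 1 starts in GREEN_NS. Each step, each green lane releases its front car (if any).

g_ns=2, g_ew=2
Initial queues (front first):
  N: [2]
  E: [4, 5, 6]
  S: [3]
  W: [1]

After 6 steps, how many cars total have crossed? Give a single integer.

Step 1 [NS]: N:car2-GO,E:wait,S:car3-GO,W:wait | queues: N=0 E=3 S=0 W=1
Step 2 [NS]: N:empty,E:wait,S:empty,W:wait | queues: N=0 E=3 S=0 W=1
Step 3 [EW]: N:wait,E:car4-GO,S:wait,W:car1-GO | queues: N=0 E=2 S=0 W=0
Step 4 [EW]: N:wait,E:car5-GO,S:wait,W:empty | queues: N=0 E=1 S=0 W=0
Step 5 [NS]: N:empty,E:wait,S:empty,W:wait | queues: N=0 E=1 S=0 W=0
Step 6 [NS]: N:empty,E:wait,S:empty,W:wait | queues: N=0 E=1 S=0 W=0
Cars crossed by step 6: 5

Answer: 5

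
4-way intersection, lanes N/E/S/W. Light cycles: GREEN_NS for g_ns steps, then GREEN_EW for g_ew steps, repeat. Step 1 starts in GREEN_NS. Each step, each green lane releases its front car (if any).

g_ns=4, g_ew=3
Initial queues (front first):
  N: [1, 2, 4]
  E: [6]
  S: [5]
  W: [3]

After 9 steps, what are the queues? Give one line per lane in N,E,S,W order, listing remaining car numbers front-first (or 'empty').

Step 1 [NS]: N:car1-GO,E:wait,S:car5-GO,W:wait | queues: N=2 E=1 S=0 W=1
Step 2 [NS]: N:car2-GO,E:wait,S:empty,W:wait | queues: N=1 E=1 S=0 W=1
Step 3 [NS]: N:car4-GO,E:wait,S:empty,W:wait | queues: N=0 E=1 S=0 W=1
Step 4 [NS]: N:empty,E:wait,S:empty,W:wait | queues: N=0 E=1 S=0 W=1
Step 5 [EW]: N:wait,E:car6-GO,S:wait,W:car3-GO | queues: N=0 E=0 S=0 W=0

N: empty
E: empty
S: empty
W: empty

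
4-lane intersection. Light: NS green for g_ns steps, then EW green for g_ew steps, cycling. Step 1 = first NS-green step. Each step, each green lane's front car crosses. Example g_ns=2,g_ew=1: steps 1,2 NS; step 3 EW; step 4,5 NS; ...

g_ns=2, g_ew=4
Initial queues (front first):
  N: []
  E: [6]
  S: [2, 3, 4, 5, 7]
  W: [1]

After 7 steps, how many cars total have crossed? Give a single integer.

Answer: 5

Derivation:
Step 1 [NS]: N:empty,E:wait,S:car2-GO,W:wait | queues: N=0 E=1 S=4 W=1
Step 2 [NS]: N:empty,E:wait,S:car3-GO,W:wait | queues: N=0 E=1 S=3 W=1
Step 3 [EW]: N:wait,E:car6-GO,S:wait,W:car1-GO | queues: N=0 E=0 S=3 W=0
Step 4 [EW]: N:wait,E:empty,S:wait,W:empty | queues: N=0 E=0 S=3 W=0
Step 5 [EW]: N:wait,E:empty,S:wait,W:empty | queues: N=0 E=0 S=3 W=0
Step 6 [EW]: N:wait,E:empty,S:wait,W:empty | queues: N=0 E=0 S=3 W=0
Step 7 [NS]: N:empty,E:wait,S:car4-GO,W:wait | queues: N=0 E=0 S=2 W=0
Cars crossed by step 7: 5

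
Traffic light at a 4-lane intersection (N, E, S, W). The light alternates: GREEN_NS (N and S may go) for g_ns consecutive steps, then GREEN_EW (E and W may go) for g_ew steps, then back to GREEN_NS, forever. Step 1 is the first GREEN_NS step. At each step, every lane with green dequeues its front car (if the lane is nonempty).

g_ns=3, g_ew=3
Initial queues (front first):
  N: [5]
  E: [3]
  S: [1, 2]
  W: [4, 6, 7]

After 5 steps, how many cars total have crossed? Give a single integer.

Answer: 6

Derivation:
Step 1 [NS]: N:car5-GO,E:wait,S:car1-GO,W:wait | queues: N=0 E=1 S=1 W=3
Step 2 [NS]: N:empty,E:wait,S:car2-GO,W:wait | queues: N=0 E=1 S=0 W=3
Step 3 [NS]: N:empty,E:wait,S:empty,W:wait | queues: N=0 E=1 S=0 W=3
Step 4 [EW]: N:wait,E:car3-GO,S:wait,W:car4-GO | queues: N=0 E=0 S=0 W=2
Step 5 [EW]: N:wait,E:empty,S:wait,W:car6-GO | queues: N=0 E=0 S=0 W=1
Cars crossed by step 5: 6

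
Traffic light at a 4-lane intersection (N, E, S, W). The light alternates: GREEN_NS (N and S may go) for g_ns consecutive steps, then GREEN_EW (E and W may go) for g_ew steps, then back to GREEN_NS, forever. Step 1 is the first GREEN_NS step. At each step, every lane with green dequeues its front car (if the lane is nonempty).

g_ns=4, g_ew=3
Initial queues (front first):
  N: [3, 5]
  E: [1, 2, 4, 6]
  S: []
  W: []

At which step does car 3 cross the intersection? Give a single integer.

Step 1 [NS]: N:car3-GO,E:wait,S:empty,W:wait | queues: N=1 E=4 S=0 W=0
Step 2 [NS]: N:car5-GO,E:wait,S:empty,W:wait | queues: N=0 E=4 S=0 W=0
Step 3 [NS]: N:empty,E:wait,S:empty,W:wait | queues: N=0 E=4 S=0 W=0
Step 4 [NS]: N:empty,E:wait,S:empty,W:wait | queues: N=0 E=4 S=0 W=0
Step 5 [EW]: N:wait,E:car1-GO,S:wait,W:empty | queues: N=0 E=3 S=0 W=0
Step 6 [EW]: N:wait,E:car2-GO,S:wait,W:empty | queues: N=0 E=2 S=0 W=0
Step 7 [EW]: N:wait,E:car4-GO,S:wait,W:empty | queues: N=0 E=1 S=0 W=0
Step 8 [NS]: N:empty,E:wait,S:empty,W:wait | queues: N=0 E=1 S=0 W=0
Step 9 [NS]: N:empty,E:wait,S:empty,W:wait | queues: N=0 E=1 S=0 W=0
Step 10 [NS]: N:empty,E:wait,S:empty,W:wait | queues: N=0 E=1 S=0 W=0
Step 11 [NS]: N:empty,E:wait,S:empty,W:wait | queues: N=0 E=1 S=0 W=0
Step 12 [EW]: N:wait,E:car6-GO,S:wait,W:empty | queues: N=0 E=0 S=0 W=0
Car 3 crosses at step 1

1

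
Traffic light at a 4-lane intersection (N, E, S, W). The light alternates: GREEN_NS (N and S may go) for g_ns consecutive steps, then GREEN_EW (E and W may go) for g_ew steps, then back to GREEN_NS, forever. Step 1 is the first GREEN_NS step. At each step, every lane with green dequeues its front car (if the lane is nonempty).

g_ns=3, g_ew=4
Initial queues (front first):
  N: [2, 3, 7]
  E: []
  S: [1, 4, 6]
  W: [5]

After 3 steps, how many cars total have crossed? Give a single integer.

Step 1 [NS]: N:car2-GO,E:wait,S:car1-GO,W:wait | queues: N=2 E=0 S=2 W=1
Step 2 [NS]: N:car3-GO,E:wait,S:car4-GO,W:wait | queues: N=1 E=0 S=1 W=1
Step 3 [NS]: N:car7-GO,E:wait,S:car6-GO,W:wait | queues: N=0 E=0 S=0 W=1
Cars crossed by step 3: 6

Answer: 6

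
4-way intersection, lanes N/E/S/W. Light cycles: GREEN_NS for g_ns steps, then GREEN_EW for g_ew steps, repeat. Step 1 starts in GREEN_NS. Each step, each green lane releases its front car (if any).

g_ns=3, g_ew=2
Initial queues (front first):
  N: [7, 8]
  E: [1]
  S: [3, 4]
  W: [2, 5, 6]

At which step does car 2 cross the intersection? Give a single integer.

Step 1 [NS]: N:car7-GO,E:wait,S:car3-GO,W:wait | queues: N=1 E=1 S=1 W=3
Step 2 [NS]: N:car8-GO,E:wait,S:car4-GO,W:wait | queues: N=0 E=1 S=0 W=3
Step 3 [NS]: N:empty,E:wait,S:empty,W:wait | queues: N=0 E=1 S=0 W=3
Step 4 [EW]: N:wait,E:car1-GO,S:wait,W:car2-GO | queues: N=0 E=0 S=0 W=2
Step 5 [EW]: N:wait,E:empty,S:wait,W:car5-GO | queues: N=0 E=0 S=0 W=1
Step 6 [NS]: N:empty,E:wait,S:empty,W:wait | queues: N=0 E=0 S=0 W=1
Step 7 [NS]: N:empty,E:wait,S:empty,W:wait | queues: N=0 E=0 S=0 W=1
Step 8 [NS]: N:empty,E:wait,S:empty,W:wait | queues: N=0 E=0 S=0 W=1
Step 9 [EW]: N:wait,E:empty,S:wait,W:car6-GO | queues: N=0 E=0 S=0 W=0
Car 2 crosses at step 4

4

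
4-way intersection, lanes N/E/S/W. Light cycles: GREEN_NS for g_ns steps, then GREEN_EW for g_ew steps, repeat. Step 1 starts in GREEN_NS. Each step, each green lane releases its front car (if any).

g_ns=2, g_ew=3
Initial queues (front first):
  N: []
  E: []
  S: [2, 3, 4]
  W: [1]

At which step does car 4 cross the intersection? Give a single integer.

Step 1 [NS]: N:empty,E:wait,S:car2-GO,W:wait | queues: N=0 E=0 S=2 W=1
Step 2 [NS]: N:empty,E:wait,S:car3-GO,W:wait | queues: N=0 E=0 S=1 W=1
Step 3 [EW]: N:wait,E:empty,S:wait,W:car1-GO | queues: N=0 E=0 S=1 W=0
Step 4 [EW]: N:wait,E:empty,S:wait,W:empty | queues: N=0 E=0 S=1 W=0
Step 5 [EW]: N:wait,E:empty,S:wait,W:empty | queues: N=0 E=0 S=1 W=0
Step 6 [NS]: N:empty,E:wait,S:car4-GO,W:wait | queues: N=0 E=0 S=0 W=0
Car 4 crosses at step 6

6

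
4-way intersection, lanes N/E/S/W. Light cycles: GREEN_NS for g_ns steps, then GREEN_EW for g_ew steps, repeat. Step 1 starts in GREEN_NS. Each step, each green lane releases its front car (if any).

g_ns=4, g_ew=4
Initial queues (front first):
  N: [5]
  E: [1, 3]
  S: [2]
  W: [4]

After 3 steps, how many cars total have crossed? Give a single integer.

Answer: 2

Derivation:
Step 1 [NS]: N:car5-GO,E:wait,S:car2-GO,W:wait | queues: N=0 E=2 S=0 W=1
Step 2 [NS]: N:empty,E:wait,S:empty,W:wait | queues: N=0 E=2 S=0 W=1
Step 3 [NS]: N:empty,E:wait,S:empty,W:wait | queues: N=0 E=2 S=0 W=1
Cars crossed by step 3: 2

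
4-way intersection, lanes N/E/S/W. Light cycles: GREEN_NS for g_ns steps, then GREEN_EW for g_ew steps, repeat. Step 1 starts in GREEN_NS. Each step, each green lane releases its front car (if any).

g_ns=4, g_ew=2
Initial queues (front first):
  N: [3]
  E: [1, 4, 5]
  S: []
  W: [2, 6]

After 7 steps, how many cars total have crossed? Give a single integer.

Step 1 [NS]: N:car3-GO,E:wait,S:empty,W:wait | queues: N=0 E=3 S=0 W=2
Step 2 [NS]: N:empty,E:wait,S:empty,W:wait | queues: N=0 E=3 S=0 W=2
Step 3 [NS]: N:empty,E:wait,S:empty,W:wait | queues: N=0 E=3 S=0 W=2
Step 4 [NS]: N:empty,E:wait,S:empty,W:wait | queues: N=0 E=3 S=0 W=2
Step 5 [EW]: N:wait,E:car1-GO,S:wait,W:car2-GO | queues: N=0 E=2 S=0 W=1
Step 6 [EW]: N:wait,E:car4-GO,S:wait,W:car6-GO | queues: N=0 E=1 S=0 W=0
Step 7 [NS]: N:empty,E:wait,S:empty,W:wait | queues: N=0 E=1 S=0 W=0
Cars crossed by step 7: 5

Answer: 5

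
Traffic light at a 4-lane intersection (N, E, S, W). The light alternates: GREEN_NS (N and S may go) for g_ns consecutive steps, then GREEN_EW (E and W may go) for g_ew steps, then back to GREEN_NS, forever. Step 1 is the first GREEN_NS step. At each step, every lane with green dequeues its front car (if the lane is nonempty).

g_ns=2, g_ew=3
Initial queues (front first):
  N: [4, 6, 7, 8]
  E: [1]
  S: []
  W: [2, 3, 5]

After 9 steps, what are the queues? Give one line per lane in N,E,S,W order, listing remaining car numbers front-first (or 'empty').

Step 1 [NS]: N:car4-GO,E:wait,S:empty,W:wait | queues: N=3 E=1 S=0 W=3
Step 2 [NS]: N:car6-GO,E:wait,S:empty,W:wait | queues: N=2 E=1 S=0 W=3
Step 3 [EW]: N:wait,E:car1-GO,S:wait,W:car2-GO | queues: N=2 E=0 S=0 W=2
Step 4 [EW]: N:wait,E:empty,S:wait,W:car3-GO | queues: N=2 E=0 S=0 W=1
Step 5 [EW]: N:wait,E:empty,S:wait,W:car5-GO | queues: N=2 E=0 S=0 W=0
Step 6 [NS]: N:car7-GO,E:wait,S:empty,W:wait | queues: N=1 E=0 S=0 W=0
Step 7 [NS]: N:car8-GO,E:wait,S:empty,W:wait | queues: N=0 E=0 S=0 W=0

N: empty
E: empty
S: empty
W: empty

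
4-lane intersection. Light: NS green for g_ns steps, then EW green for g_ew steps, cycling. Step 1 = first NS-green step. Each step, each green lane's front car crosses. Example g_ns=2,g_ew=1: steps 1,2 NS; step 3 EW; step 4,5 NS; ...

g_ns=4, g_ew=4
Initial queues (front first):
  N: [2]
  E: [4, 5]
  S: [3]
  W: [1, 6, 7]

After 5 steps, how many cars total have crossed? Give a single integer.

Step 1 [NS]: N:car2-GO,E:wait,S:car3-GO,W:wait | queues: N=0 E=2 S=0 W=3
Step 2 [NS]: N:empty,E:wait,S:empty,W:wait | queues: N=0 E=2 S=0 W=3
Step 3 [NS]: N:empty,E:wait,S:empty,W:wait | queues: N=0 E=2 S=0 W=3
Step 4 [NS]: N:empty,E:wait,S:empty,W:wait | queues: N=0 E=2 S=0 W=3
Step 5 [EW]: N:wait,E:car4-GO,S:wait,W:car1-GO | queues: N=0 E=1 S=0 W=2
Cars crossed by step 5: 4

Answer: 4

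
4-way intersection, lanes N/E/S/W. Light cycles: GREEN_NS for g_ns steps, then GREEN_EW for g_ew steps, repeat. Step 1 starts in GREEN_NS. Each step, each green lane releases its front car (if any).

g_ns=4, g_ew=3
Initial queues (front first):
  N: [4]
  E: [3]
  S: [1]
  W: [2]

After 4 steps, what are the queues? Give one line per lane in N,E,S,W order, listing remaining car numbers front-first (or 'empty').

Step 1 [NS]: N:car4-GO,E:wait,S:car1-GO,W:wait | queues: N=0 E=1 S=0 W=1
Step 2 [NS]: N:empty,E:wait,S:empty,W:wait | queues: N=0 E=1 S=0 W=1
Step 3 [NS]: N:empty,E:wait,S:empty,W:wait | queues: N=0 E=1 S=0 W=1
Step 4 [NS]: N:empty,E:wait,S:empty,W:wait | queues: N=0 E=1 S=0 W=1

N: empty
E: 3
S: empty
W: 2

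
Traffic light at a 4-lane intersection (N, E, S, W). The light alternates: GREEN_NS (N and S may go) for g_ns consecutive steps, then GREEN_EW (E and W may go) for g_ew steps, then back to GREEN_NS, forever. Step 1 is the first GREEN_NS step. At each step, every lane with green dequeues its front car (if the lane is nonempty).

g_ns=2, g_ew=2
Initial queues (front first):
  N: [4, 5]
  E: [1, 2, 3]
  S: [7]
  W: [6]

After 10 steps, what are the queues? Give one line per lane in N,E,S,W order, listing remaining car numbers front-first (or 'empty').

Step 1 [NS]: N:car4-GO,E:wait,S:car7-GO,W:wait | queues: N=1 E=3 S=0 W=1
Step 2 [NS]: N:car5-GO,E:wait,S:empty,W:wait | queues: N=0 E=3 S=0 W=1
Step 3 [EW]: N:wait,E:car1-GO,S:wait,W:car6-GO | queues: N=0 E=2 S=0 W=0
Step 4 [EW]: N:wait,E:car2-GO,S:wait,W:empty | queues: N=0 E=1 S=0 W=0
Step 5 [NS]: N:empty,E:wait,S:empty,W:wait | queues: N=0 E=1 S=0 W=0
Step 6 [NS]: N:empty,E:wait,S:empty,W:wait | queues: N=0 E=1 S=0 W=0
Step 7 [EW]: N:wait,E:car3-GO,S:wait,W:empty | queues: N=0 E=0 S=0 W=0

N: empty
E: empty
S: empty
W: empty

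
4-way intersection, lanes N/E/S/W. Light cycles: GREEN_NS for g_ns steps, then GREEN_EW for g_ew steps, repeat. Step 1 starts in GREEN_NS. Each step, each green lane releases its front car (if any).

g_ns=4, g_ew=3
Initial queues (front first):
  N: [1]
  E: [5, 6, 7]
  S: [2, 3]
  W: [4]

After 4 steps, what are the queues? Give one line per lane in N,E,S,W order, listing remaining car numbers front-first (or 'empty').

Step 1 [NS]: N:car1-GO,E:wait,S:car2-GO,W:wait | queues: N=0 E=3 S=1 W=1
Step 2 [NS]: N:empty,E:wait,S:car3-GO,W:wait | queues: N=0 E=3 S=0 W=1
Step 3 [NS]: N:empty,E:wait,S:empty,W:wait | queues: N=0 E=3 S=0 W=1
Step 4 [NS]: N:empty,E:wait,S:empty,W:wait | queues: N=0 E=3 S=0 W=1

N: empty
E: 5 6 7
S: empty
W: 4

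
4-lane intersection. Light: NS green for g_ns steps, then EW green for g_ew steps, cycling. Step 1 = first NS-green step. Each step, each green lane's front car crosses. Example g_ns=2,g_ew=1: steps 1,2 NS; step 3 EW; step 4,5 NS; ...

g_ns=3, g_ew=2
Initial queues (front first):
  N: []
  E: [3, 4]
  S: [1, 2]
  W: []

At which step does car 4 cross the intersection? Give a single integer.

Step 1 [NS]: N:empty,E:wait,S:car1-GO,W:wait | queues: N=0 E=2 S=1 W=0
Step 2 [NS]: N:empty,E:wait,S:car2-GO,W:wait | queues: N=0 E=2 S=0 W=0
Step 3 [NS]: N:empty,E:wait,S:empty,W:wait | queues: N=0 E=2 S=0 W=0
Step 4 [EW]: N:wait,E:car3-GO,S:wait,W:empty | queues: N=0 E=1 S=0 W=0
Step 5 [EW]: N:wait,E:car4-GO,S:wait,W:empty | queues: N=0 E=0 S=0 W=0
Car 4 crosses at step 5

5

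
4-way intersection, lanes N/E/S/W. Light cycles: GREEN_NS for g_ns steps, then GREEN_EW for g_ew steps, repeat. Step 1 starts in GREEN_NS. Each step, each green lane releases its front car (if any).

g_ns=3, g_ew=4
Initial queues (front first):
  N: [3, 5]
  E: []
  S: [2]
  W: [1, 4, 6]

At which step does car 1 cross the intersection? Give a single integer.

Step 1 [NS]: N:car3-GO,E:wait,S:car2-GO,W:wait | queues: N=1 E=0 S=0 W=3
Step 2 [NS]: N:car5-GO,E:wait,S:empty,W:wait | queues: N=0 E=0 S=0 W=3
Step 3 [NS]: N:empty,E:wait,S:empty,W:wait | queues: N=0 E=0 S=0 W=3
Step 4 [EW]: N:wait,E:empty,S:wait,W:car1-GO | queues: N=0 E=0 S=0 W=2
Step 5 [EW]: N:wait,E:empty,S:wait,W:car4-GO | queues: N=0 E=0 S=0 W=1
Step 6 [EW]: N:wait,E:empty,S:wait,W:car6-GO | queues: N=0 E=0 S=0 W=0
Car 1 crosses at step 4

4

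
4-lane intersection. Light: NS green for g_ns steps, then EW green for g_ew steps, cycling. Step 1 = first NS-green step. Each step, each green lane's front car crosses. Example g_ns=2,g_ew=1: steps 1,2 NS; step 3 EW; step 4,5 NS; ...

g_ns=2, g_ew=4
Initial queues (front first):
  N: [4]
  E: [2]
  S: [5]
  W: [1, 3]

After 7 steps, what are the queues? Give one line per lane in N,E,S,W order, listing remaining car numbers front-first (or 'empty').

Step 1 [NS]: N:car4-GO,E:wait,S:car5-GO,W:wait | queues: N=0 E=1 S=0 W=2
Step 2 [NS]: N:empty,E:wait,S:empty,W:wait | queues: N=0 E=1 S=0 W=2
Step 3 [EW]: N:wait,E:car2-GO,S:wait,W:car1-GO | queues: N=0 E=0 S=0 W=1
Step 4 [EW]: N:wait,E:empty,S:wait,W:car3-GO | queues: N=0 E=0 S=0 W=0

N: empty
E: empty
S: empty
W: empty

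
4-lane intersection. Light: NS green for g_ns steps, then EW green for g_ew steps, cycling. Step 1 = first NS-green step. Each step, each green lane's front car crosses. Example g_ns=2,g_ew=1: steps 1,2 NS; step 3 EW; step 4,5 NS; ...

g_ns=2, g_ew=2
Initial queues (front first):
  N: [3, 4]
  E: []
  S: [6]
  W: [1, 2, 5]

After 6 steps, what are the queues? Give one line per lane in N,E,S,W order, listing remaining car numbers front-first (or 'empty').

Step 1 [NS]: N:car3-GO,E:wait,S:car6-GO,W:wait | queues: N=1 E=0 S=0 W=3
Step 2 [NS]: N:car4-GO,E:wait,S:empty,W:wait | queues: N=0 E=0 S=0 W=3
Step 3 [EW]: N:wait,E:empty,S:wait,W:car1-GO | queues: N=0 E=0 S=0 W=2
Step 4 [EW]: N:wait,E:empty,S:wait,W:car2-GO | queues: N=0 E=0 S=0 W=1
Step 5 [NS]: N:empty,E:wait,S:empty,W:wait | queues: N=0 E=0 S=0 W=1
Step 6 [NS]: N:empty,E:wait,S:empty,W:wait | queues: N=0 E=0 S=0 W=1

N: empty
E: empty
S: empty
W: 5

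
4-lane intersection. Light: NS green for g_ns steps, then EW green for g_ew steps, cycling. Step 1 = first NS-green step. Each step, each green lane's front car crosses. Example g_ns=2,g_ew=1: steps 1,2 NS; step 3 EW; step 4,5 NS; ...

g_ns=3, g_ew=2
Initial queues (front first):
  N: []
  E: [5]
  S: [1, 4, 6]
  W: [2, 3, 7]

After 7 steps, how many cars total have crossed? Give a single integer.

Answer: 6

Derivation:
Step 1 [NS]: N:empty,E:wait,S:car1-GO,W:wait | queues: N=0 E=1 S=2 W=3
Step 2 [NS]: N:empty,E:wait,S:car4-GO,W:wait | queues: N=0 E=1 S=1 W=3
Step 3 [NS]: N:empty,E:wait,S:car6-GO,W:wait | queues: N=0 E=1 S=0 W=3
Step 4 [EW]: N:wait,E:car5-GO,S:wait,W:car2-GO | queues: N=0 E=0 S=0 W=2
Step 5 [EW]: N:wait,E:empty,S:wait,W:car3-GO | queues: N=0 E=0 S=0 W=1
Step 6 [NS]: N:empty,E:wait,S:empty,W:wait | queues: N=0 E=0 S=0 W=1
Step 7 [NS]: N:empty,E:wait,S:empty,W:wait | queues: N=0 E=0 S=0 W=1
Cars crossed by step 7: 6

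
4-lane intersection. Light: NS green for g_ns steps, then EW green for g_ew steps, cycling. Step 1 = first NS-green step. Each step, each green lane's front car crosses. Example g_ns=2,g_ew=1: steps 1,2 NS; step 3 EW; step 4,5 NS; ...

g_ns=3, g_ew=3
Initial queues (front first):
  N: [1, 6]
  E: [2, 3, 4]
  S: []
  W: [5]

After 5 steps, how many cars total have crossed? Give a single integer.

Answer: 5

Derivation:
Step 1 [NS]: N:car1-GO,E:wait,S:empty,W:wait | queues: N=1 E=3 S=0 W=1
Step 2 [NS]: N:car6-GO,E:wait,S:empty,W:wait | queues: N=0 E=3 S=0 W=1
Step 3 [NS]: N:empty,E:wait,S:empty,W:wait | queues: N=0 E=3 S=0 W=1
Step 4 [EW]: N:wait,E:car2-GO,S:wait,W:car5-GO | queues: N=0 E=2 S=0 W=0
Step 5 [EW]: N:wait,E:car3-GO,S:wait,W:empty | queues: N=0 E=1 S=0 W=0
Cars crossed by step 5: 5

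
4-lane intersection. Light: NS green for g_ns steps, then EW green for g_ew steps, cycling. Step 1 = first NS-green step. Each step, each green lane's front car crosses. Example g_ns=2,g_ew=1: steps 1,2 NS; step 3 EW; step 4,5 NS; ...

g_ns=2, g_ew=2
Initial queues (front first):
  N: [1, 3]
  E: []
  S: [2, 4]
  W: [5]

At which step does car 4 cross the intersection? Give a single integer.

Step 1 [NS]: N:car1-GO,E:wait,S:car2-GO,W:wait | queues: N=1 E=0 S=1 W=1
Step 2 [NS]: N:car3-GO,E:wait,S:car4-GO,W:wait | queues: N=0 E=0 S=0 W=1
Step 3 [EW]: N:wait,E:empty,S:wait,W:car5-GO | queues: N=0 E=0 S=0 W=0
Car 4 crosses at step 2

2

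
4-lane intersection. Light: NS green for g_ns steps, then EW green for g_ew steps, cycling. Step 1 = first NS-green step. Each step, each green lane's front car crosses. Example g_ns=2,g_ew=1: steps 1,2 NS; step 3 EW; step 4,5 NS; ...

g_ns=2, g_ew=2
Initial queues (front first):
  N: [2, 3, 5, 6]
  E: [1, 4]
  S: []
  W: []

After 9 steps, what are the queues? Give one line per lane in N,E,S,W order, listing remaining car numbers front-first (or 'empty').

Step 1 [NS]: N:car2-GO,E:wait,S:empty,W:wait | queues: N=3 E=2 S=0 W=0
Step 2 [NS]: N:car3-GO,E:wait,S:empty,W:wait | queues: N=2 E=2 S=0 W=0
Step 3 [EW]: N:wait,E:car1-GO,S:wait,W:empty | queues: N=2 E=1 S=0 W=0
Step 4 [EW]: N:wait,E:car4-GO,S:wait,W:empty | queues: N=2 E=0 S=0 W=0
Step 5 [NS]: N:car5-GO,E:wait,S:empty,W:wait | queues: N=1 E=0 S=0 W=0
Step 6 [NS]: N:car6-GO,E:wait,S:empty,W:wait | queues: N=0 E=0 S=0 W=0

N: empty
E: empty
S: empty
W: empty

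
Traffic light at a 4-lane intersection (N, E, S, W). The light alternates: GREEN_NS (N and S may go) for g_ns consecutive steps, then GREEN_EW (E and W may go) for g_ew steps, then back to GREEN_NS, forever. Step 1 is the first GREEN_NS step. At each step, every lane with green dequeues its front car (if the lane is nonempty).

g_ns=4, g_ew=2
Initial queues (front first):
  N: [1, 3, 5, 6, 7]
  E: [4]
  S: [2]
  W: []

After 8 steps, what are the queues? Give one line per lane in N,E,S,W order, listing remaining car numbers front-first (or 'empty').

Step 1 [NS]: N:car1-GO,E:wait,S:car2-GO,W:wait | queues: N=4 E=1 S=0 W=0
Step 2 [NS]: N:car3-GO,E:wait,S:empty,W:wait | queues: N=3 E=1 S=0 W=0
Step 3 [NS]: N:car5-GO,E:wait,S:empty,W:wait | queues: N=2 E=1 S=0 W=0
Step 4 [NS]: N:car6-GO,E:wait,S:empty,W:wait | queues: N=1 E=1 S=0 W=0
Step 5 [EW]: N:wait,E:car4-GO,S:wait,W:empty | queues: N=1 E=0 S=0 W=0
Step 6 [EW]: N:wait,E:empty,S:wait,W:empty | queues: N=1 E=0 S=0 W=0
Step 7 [NS]: N:car7-GO,E:wait,S:empty,W:wait | queues: N=0 E=0 S=0 W=0

N: empty
E: empty
S: empty
W: empty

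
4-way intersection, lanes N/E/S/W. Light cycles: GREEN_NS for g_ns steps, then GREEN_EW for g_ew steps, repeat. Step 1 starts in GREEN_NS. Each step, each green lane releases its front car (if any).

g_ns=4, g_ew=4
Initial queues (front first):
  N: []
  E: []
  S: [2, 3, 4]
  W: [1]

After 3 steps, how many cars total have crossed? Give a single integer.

Answer: 3

Derivation:
Step 1 [NS]: N:empty,E:wait,S:car2-GO,W:wait | queues: N=0 E=0 S=2 W=1
Step 2 [NS]: N:empty,E:wait,S:car3-GO,W:wait | queues: N=0 E=0 S=1 W=1
Step 3 [NS]: N:empty,E:wait,S:car4-GO,W:wait | queues: N=0 E=0 S=0 W=1
Cars crossed by step 3: 3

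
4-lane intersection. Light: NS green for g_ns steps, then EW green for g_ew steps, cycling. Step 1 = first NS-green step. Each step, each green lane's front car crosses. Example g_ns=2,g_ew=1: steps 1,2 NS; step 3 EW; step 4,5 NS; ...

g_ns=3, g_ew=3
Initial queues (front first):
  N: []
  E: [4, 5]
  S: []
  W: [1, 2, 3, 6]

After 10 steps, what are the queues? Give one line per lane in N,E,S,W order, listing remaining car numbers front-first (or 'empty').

Step 1 [NS]: N:empty,E:wait,S:empty,W:wait | queues: N=0 E=2 S=0 W=4
Step 2 [NS]: N:empty,E:wait,S:empty,W:wait | queues: N=0 E=2 S=0 W=4
Step 3 [NS]: N:empty,E:wait,S:empty,W:wait | queues: N=0 E=2 S=0 W=4
Step 4 [EW]: N:wait,E:car4-GO,S:wait,W:car1-GO | queues: N=0 E=1 S=0 W=3
Step 5 [EW]: N:wait,E:car5-GO,S:wait,W:car2-GO | queues: N=0 E=0 S=0 W=2
Step 6 [EW]: N:wait,E:empty,S:wait,W:car3-GO | queues: N=0 E=0 S=0 W=1
Step 7 [NS]: N:empty,E:wait,S:empty,W:wait | queues: N=0 E=0 S=0 W=1
Step 8 [NS]: N:empty,E:wait,S:empty,W:wait | queues: N=0 E=0 S=0 W=1
Step 9 [NS]: N:empty,E:wait,S:empty,W:wait | queues: N=0 E=0 S=0 W=1
Step 10 [EW]: N:wait,E:empty,S:wait,W:car6-GO | queues: N=0 E=0 S=0 W=0

N: empty
E: empty
S: empty
W: empty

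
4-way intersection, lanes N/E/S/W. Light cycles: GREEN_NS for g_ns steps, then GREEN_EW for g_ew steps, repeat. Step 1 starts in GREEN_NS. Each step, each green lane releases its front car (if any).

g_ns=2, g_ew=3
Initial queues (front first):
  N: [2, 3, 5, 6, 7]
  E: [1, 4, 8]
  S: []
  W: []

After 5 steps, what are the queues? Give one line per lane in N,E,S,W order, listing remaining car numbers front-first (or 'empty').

Step 1 [NS]: N:car2-GO,E:wait,S:empty,W:wait | queues: N=4 E=3 S=0 W=0
Step 2 [NS]: N:car3-GO,E:wait,S:empty,W:wait | queues: N=3 E=3 S=0 W=0
Step 3 [EW]: N:wait,E:car1-GO,S:wait,W:empty | queues: N=3 E=2 S=0 W=0
Step 4 [EW]: N:wait,E:car4-GO,S:wait,W:empty | queues: N=3 E=1 S=0 W=0
Step 5 [EW]: N:wait,E:car8-GO,S:wait,W:empty | queues: N=3 E=0 S=0 W=0

N: 5 6 7
E: empty
S: empty
W: empty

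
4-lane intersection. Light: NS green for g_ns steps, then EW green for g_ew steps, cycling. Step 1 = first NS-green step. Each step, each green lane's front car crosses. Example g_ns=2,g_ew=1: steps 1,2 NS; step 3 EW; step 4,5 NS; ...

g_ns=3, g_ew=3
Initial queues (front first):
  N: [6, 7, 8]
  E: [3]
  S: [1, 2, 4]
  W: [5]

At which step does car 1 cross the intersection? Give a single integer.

Step 1 [NS]: N:car6-GO,E:wait,S:car1-GO,W:wait | queues: N=2 E=1 S=2 W=1
Step 2 [NS]: N:car7-GO,E:wait,S:car2-GO,W:wait | queues: N=1 E=1 S=1 W=1
Step 3 [NS]: N:car8-GO,E:wait,S:car4-GO,W:wait | queues: N=0 E=1 S=0 W=1
Step 4 [EW]: N:wait,E:car3-GO,S:wait,W:car5-GO | queues: N=0 E=0 S=0 W=0
Car 1 crosses at step 1

1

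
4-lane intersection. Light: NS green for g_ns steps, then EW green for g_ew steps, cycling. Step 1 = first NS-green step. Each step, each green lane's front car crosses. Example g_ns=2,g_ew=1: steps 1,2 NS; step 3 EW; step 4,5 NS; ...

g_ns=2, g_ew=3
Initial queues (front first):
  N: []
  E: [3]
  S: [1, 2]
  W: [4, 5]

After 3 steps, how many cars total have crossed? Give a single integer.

Step 1 [NS]: N:empty,E:wait,S:car1-GO,W:wait | queues: N=0 E=1 S=1 W=2
Step 2 [NS]: N:empty,E:wait,S:car2-GO,W:wait | queues: N=0 E=1 S=0 W=2
Step 3 [EW]: N:wait,E:car3-GO,S:wait,W:car4-GO | queues: N=0 E=0 S=0 W=1
Cars crossed by step 3: 4

Answer: 4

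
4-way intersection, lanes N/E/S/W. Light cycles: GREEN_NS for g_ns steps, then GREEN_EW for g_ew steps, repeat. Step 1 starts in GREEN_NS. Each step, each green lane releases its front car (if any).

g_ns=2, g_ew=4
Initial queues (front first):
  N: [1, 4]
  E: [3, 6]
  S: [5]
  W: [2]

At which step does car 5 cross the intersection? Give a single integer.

Step 1 [NS]: N:car1-GO,E:wait,S:car5-GO,W:wait | queues: N=1 E=2 S=0 W=1
Step 2 [NS]: N:car4-GO,E:wait,S:empty,W:wait | queues: N=0 E=2 S=0 W=1
Step 3 [EW]: N:wait,E:car3-GO,S:wait,W:car2-GO | queues: N=0 E=1 S=0 W=0
Step 4 [EW]: N:wait,E:car6-GO,S:wait,W:empty | queues: N=0 E=0 S=0 W=0
Car 5 crosses at step 1

1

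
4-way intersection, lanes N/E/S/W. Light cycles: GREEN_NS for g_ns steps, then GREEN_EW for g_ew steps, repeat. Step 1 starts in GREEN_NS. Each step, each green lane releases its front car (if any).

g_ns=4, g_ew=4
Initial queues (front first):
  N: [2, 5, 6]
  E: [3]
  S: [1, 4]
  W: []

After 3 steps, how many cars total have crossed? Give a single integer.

Answer: 5

Derivation:
Step 1 [NS]: N:car2-GO,E:wait,S:car1-GO,W:wait | queues: N=2 E=1 S=1 W=0
Step 2 [NS]: N:car5-GO,E:wait,S:car4-GO,W:wait | queues: N=1 E=1 S=0 W=0
Step 3 [NS]: N:car6-GO,E:wait,S:empty,W:wait | queues: N=0 E=1 S=0 W=0
Cars crossed by step 3: 5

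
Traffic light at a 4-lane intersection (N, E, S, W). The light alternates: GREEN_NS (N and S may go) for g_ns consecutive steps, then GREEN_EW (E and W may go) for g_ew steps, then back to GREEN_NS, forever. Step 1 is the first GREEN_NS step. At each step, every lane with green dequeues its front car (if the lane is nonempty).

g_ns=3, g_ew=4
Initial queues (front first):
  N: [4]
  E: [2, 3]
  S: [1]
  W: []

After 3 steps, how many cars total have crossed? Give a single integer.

Step 1 [NS]: N:car4-GO,E:wait,S:car1-GO,W:wait | queues: N=0 E=2 S=0 W=0
Step 2 [NS]: N:empty,E:wait,S:empty,W:wait | queues: N=0 E=2 S=0 W=0
Step 3 [NS]: N:empty,E:wait,S:empty,W:wait | queues: N=0 E=2 S=0 W=0
Cars crossed by step 3: 2

Answer: 2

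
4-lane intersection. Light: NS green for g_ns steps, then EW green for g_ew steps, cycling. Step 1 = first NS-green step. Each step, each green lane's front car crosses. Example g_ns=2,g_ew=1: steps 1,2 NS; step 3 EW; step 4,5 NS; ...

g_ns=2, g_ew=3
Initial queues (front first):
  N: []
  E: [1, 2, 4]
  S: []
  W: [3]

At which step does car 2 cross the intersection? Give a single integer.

Step 1 [NS]: N:empty,E:wait,S:empty,W:wait | queues: N=0 E=3 S=0 W=1
Step 2 [NS]: N:empty,E:wait,S:empty,W:wait | queues: N=0 E=3 S=0 W=1
Step 3 [EW]: N:wait,E:car1-GO,S:wait,W:car3-GO | queues: N=0 E=2 S=0 W=0
Step 4 [EW]: N:wait,E:car2-GO,S:wait,W:empty | queues: N=0 E=1 S=0 W=0
Step 5 [EW]: N:wait,E:car4-GO,S:wait,W:empty | queues: N=0 E=0 S=0 W=0
Car 2 crosses at step 4

4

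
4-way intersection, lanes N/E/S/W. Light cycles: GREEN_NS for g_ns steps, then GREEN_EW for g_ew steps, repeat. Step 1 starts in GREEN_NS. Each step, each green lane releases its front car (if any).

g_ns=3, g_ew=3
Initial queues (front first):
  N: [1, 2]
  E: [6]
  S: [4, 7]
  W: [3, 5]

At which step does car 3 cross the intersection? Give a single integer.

Step 1 [NS]: N:car1-GO,E:wait,S:car4-GO,W:wait | queues: N=1 E=1 S=1 W=2
Step 2 [NS]: N:car2-GO,E:wait,S:car7-GO,W:wait | queues: N=0 E=1 S=0 W=2
Step 3 [NS]: N:empty,E:wait,S:empty,W:wait | queues: N=0 E=1 S=0 W=2
Step 4 [EW]: N:wait,E:car6-GO,S:wait,W:car3-GO | queues: N=0 E=0 S=0 W=1
Step 5 [EW]: N:wait,E:empty,S:wait,W:car5-GO | queues: N=0 E=0 S=0 W=0
Car 3 crosses at step 4

4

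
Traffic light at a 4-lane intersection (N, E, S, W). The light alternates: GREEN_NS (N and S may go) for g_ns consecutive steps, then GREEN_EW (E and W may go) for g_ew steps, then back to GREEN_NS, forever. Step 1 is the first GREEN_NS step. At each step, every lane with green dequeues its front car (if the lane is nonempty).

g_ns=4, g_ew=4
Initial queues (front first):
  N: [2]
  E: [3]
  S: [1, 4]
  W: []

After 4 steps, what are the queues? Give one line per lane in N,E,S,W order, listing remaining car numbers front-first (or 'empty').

Step 1 [NS]: N:car2-GO,E:wait,S:car1-GO,W:wait | queues: N=0 E=1 S=1 W=0
Step 2 [NS]: N:empty,E:wait,S:car4-GO,W:wait | queues: N=0 E=1 S=0 W=0
Step 3 [NS]: N:empty,E:wait,S:empty,W:wait | queues: N=0 E=1 S=0 W=0
Step 4 [NS]: N:empty,E:wait,S:empty,W:wait | queues: N=0 E=1 S=0 W=0

N: empty
E: 3
S: empty
W: empty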